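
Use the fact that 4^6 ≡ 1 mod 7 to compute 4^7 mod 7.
By Fermat: 4^{6} ≡ 1 mod 7. So 4^{7} = 4^{6} · 4^{1} ≡ 4^{1} ≡ 4 mod 7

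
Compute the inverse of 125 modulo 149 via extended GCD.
Extended GCD: 125(31) + 149(-26) = 1. So 125^(-1) ≡ 31 (mod 149). Verify: 125 × 31 = 3875 ≡ 1 (mod 149)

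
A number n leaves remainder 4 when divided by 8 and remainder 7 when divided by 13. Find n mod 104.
M = 8 × 13 = 104. M₁ = 13, y₁ ≡ 5 mod 8. M₂ = 8, y₂ ≡ 5 mod 13. n = 4×13×5 + 7×8×5 ≡ 20 mod 104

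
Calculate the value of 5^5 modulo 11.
By repeated squaring mod 11: 5^{1}≡5, 5^{2}≡3, 5^{4}≡9. Then 5^{5} = 5^{4+1} ≡ 9 × 5 ≡ 1 mod 11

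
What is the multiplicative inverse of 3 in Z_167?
Since 167 is prime, by Fermat 3^(-1) ≡ 3^{165} ≡ 56 (mod 167). Verify: 3 × 56 = 168 ≡ 1 (mod 167)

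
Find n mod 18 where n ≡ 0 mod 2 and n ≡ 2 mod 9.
M = 2 × 9 = 18. M₁ = 9, y₁ ≡ 1 mod 2. M₂ = 2, y₂ ≡ 5 mod 9. n = 0×9×1 + 2×2×5 ≡ 2 mod 18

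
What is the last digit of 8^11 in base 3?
Using Fermat: 8^{2} ≡ 1 mod 3. 11 ≡ 1 mod 2. So 8^{11} ≡ 8^{1} ≡ 2 mod 3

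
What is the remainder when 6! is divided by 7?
By Wilson's theorem, (6)! ≡ -1 ≡ 6 (mod 7)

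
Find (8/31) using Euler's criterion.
(8/31) = 8^{15} mod 31 = 1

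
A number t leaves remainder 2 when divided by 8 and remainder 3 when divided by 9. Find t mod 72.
M = 8 × 9 = 72. M₁ = 9, y₁ ≡ 1 mod 8. M₂ = 8, y₂ ≡ 8 mod 9. t = 2×9×1 + 3×8×8 ≡ 66 mod 72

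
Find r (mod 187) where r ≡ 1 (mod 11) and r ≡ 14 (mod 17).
M = 11 × 17 = 187. M₁ = 17, y₁ ≡ 2 (mod 11). M₂ = 11, y₂ ≡ 14 (mod 17). r = 1×17×2 + 14×11×14 ≡ 133 (mod 187)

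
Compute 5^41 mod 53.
By repeated squaring mod 53: 5^{1}≡5, 5^{2}≡25, 5^{4}≡42, 5^{8}≡15, 5^{16}≡13, 5^{32}≡10. Then 5^{41} = 5^{32+8+1} ≡ 10 × 15 × 5 ≡ 8 mod 53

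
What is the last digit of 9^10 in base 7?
Using Fermat: 9^{6} ≡ 1 (mod 7). 10 ≡ 4 (mod 6). So 9^{10} ≡ 9^{4} ≡ 2 (mod 7)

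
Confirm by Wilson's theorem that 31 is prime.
(30)! mod 31 = 30. Since this equals -1 mod 31, Wilson confirms 31 is prime.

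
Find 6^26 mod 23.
Using Fermat: 6^{22} ≡ 1 mod 23. 26 ≡ 4 mod 22. So 6^{26} ≡ 6^{4} ≡ 8 mod 23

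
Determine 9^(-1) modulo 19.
Since 19 is prime, by Fermat 9^(-1) ≡ 9^{17} ≡ 17 mod 19. Verify: 9 × 17 = 153 ≡ 1 mod 19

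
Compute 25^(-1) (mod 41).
Since 41 is prime, by Fermat 25^(-1) ≡ 25^{39} ≡ 23 (mod 41). Verify: 25 × 23 = 575 ≡ 1 (mod 41)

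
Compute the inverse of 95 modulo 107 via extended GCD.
Extended GCD: 95(-9) + 107(8) = 1. So 95^(-1) ≡ -9 ≡ 98 (mod 107). Verify: 95 × 98 = 9310 ≡ 1 (mod 107)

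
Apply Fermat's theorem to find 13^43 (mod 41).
By Fermat: 13^{40} ≡ 1 (mod 41). So 13^{43} = 13^{40} · 13^{3} ≡ 13^{3} ≡ 24 (mod 41)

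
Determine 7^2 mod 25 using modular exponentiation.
7^{2} = 49 ≡ 24 (mod 25)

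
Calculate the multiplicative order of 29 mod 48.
Powers of 29 mod 48: 29^1≡29, 29^2≡25, 29^3≡5, 29^4≡1. ord_48(29) = 4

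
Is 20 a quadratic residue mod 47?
By Euler's criterion: 20^{23} ≡ 46 (mod 47). Since this equals -1 (≡ 46), 20 is not a QR.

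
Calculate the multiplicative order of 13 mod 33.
Powers of 13 mod 33: 13^1≡13, 13^2≡4, 13^3≡19, 13^4≡16, 13^5≡10, 13^6≡31, 13^7≡7, 13^8≡25, 13^9≡28, 13^10≡1. So the order of 13 is 10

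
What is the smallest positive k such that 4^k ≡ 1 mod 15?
Powers of 4 mod 15: 4^1≡4, 4^2≡1. So the order of 4 is 2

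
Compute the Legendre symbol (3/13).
(3/13) = 3^{6} mod 13 = 1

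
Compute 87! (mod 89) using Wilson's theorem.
(88)! = (87)! × (88) ≡ -1 (mod 89). So (87)! ≡ -1 × (88)^(-1) ≡ (-1)×(-1) = 1 (mod 89)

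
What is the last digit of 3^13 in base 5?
Using Fermat: 3^{4} ≡ 1 mod 5. 13 ≡ 1 mod 4. So 3^{13} ≡ 3^{1} ≡ 3 mod 5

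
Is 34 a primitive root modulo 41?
ord_41(34) divides 40. For each prime q|40: 34^{20}≡40, 34^{8}≡37, none ≡ 1. So 34 has order 40 and is a primitive root mod 41.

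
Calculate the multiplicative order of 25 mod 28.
Powers of 25 mod 28: 25^1≡25, 25^2≡9, 25^3≡1. ord_28(25) = 3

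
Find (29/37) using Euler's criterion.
(29/37) = 29^{18} mod 37 = -1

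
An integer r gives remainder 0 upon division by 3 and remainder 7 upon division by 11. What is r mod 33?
M = 3 × 11 = 33. M₁ = 11, y₁ ≡ 2 mod 3. M₂ = 3, y₂ ≡ 4 mod 11. r = 0×11×2 + 7×3×4 ≡ 18 mod 33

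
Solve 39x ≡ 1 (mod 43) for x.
Since 43 is prime, by Fermat 39^(-1) ≡ 39^{41} ≡ 32 (mod 43). Verify: 39 × 32 = 1248 ≡ 1 (mod 43)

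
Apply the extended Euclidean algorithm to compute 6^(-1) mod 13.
Extended GCD: 6(-2) + 13(1) = 1. So 6^(-1) ≡ -2 ≡ 11 mod 13. Verify: 6 × 11 = 66 ≡ 1 mod 13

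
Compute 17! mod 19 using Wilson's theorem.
(18)! = (17)! × (18) ≡ -1 mod 19. So (17)! ≡ -1 × (18)^(-1) ≡ (-1)×(-1) = 1 mod 19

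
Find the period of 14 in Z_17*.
Powers of 14 mod 17: 14^1≡14, 14^2≡9, 14^3≡7, 14^4≡13, 14^5≡12, 14^6≡15, 14^7≡6, 14^8≡16, 14^9≡3, 14^10≡8, 14^11≡10, 14^12≡4, 14^13≡5, 14^14≡2, 14^15≡11, 14^16≡1. ord_17(14) = 16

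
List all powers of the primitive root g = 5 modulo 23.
5^1, 5^2, ..., 5^{22} mod 23: [5, 2, 10, 4, 20, 8, 17, 16, 11, 9, 22, 18, 21, 13, 19, 3, 15, 6, 7, 12, 14, 1]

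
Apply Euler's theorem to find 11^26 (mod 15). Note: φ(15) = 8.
By Euler: 11^{8} ≡ 1 (mod 15) since gcd(11, 15) = 1. 26 = 3×8 + 2. So 11^{26} ≡ 11^{2} ≡ 1 (mod 15)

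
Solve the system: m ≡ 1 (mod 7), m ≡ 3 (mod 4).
M = 7 × 4 = 28. M₁ = 4, y₁ ≡ 2 (mod 7). M₂ = 7, y₂ ≡ 3 (mod 4). m = 1×4×2 + 3×7×3 ≡ 15 (mod 28)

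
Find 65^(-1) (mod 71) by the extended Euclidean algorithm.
Extended GCD: 65(-12) + 71(11) = 1. So 65^(-1) ≡ -12 ≡ 59 (mod 71). Verify: 65 × 59 = 3835 ≡ 1 (mod 71)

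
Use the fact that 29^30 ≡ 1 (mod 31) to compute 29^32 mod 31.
By Fermat: 29^{30} ≡ 1 (mod 31). So 29^{32} = 29^{30} · 29^{2} ≡ 29^{2} ≡ 4 (mod 31)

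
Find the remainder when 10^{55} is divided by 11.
By Fermat: 10^{10} ≡ 1 (mod 11). 55 = 5×10 + 5. So 10^{55} ≡ 10^{5} ≡ 10 (mod 11)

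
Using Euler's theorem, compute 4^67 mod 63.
By Euler: 4^{36} ≡ 1 (mod 63) since gcd(4, 63) = 1. 67 = 1×36 + 31. So 4^{67} ≡ 4^{31} ≡ 4 (mod 63)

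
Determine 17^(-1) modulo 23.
Since 23 is prime, by Fermat 17^(-1) ≡ 17^{21} ≡ 19 mod 23. Verify: 17 × 19 = 323 ≡ 1 mod 23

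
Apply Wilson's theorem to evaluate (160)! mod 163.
(162)! = (160)! × (161) × (162) ≡ -1 mod 163. So (160)! ≡ -1 × [(162)(161)]^(-1) ≡ 81 mod 163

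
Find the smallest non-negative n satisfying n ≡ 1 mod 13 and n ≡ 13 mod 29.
M = 13 × 29 = 377. M₁ = 29, y₁ ≡ 9 mod 13. M₂ = 13, y₂ ≡ 9 mod 29. n = 1×29×9 + 13×13×9 ≡ 274 mod 377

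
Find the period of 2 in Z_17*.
Powers of 2 mod 17: 2^1≡2, 2^2≡4, 2^3≡8, 2^4≡16, 2^5≡15, 2^6≡13, 2^7≡9, 2^8≡1. Order = 8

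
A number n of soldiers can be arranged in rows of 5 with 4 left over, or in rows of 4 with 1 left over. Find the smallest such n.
M = 5 × 4 = 20. M₁ = 4, y₁ ≡ 4 mod 5. M₂ = 5, y₂ ≡ 1 mod 4. n = 4×4×4 + 1×5×1 ≡ 9 mod 20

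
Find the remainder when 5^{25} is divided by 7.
By Fermat: 5^{6} ≡ 1 mod 7. 25 = 4×6 + 1. So 5^{25} ≡ 5^{1} ≡ 5 mod 7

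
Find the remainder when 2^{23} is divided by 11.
By Fermat: 2^{10} ≡ 1 (mod 11). 23 = 2×10 + 3. So 2^{23} ≡ 2^{3} ≡ 8 (mod 11)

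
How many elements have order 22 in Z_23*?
Number of primitive roots mod 23 = φ(p-1) = φ(22) = 10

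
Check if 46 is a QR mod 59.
By Euler's criterion: 46^{29} ≡ 1 mod 59. Since this equals 1, 46 is a QR.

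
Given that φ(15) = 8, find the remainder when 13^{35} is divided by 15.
By Euler: 13^{8} ≡ 1 (mod 15) since gcd(13, 15) = 1. 35 = 4×8 + 3. So 13^{35} ≡ 13^{3} ≡ 7 (mod 15)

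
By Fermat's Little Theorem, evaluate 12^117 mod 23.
By Fermat: 12^{22} ≡ 1 (mod 23). 117 = 5×22 + 7. So 12^{117} ≡ 12^{7} ≡ 16 (mod 23)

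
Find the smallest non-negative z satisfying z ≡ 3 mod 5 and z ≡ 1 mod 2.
M = 5 × 2 = 10. M₁ = 2, y₁ ≡ 3 mod 5. M₂ = 5, y₂ ≡ 1 mod 2. z = 3×2×3 + 1×5×1 ≡ 3 mod 10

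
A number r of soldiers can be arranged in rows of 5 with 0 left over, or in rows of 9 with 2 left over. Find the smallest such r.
M = 5 × 9 = 45. M₁ = 9, y₁ ≡ 4 (mod 5). M₂ = 5, y₂ ≡ 2 (mod 9). r = 0×9×4 + 2×5×2 ≡ 20 (mod 45)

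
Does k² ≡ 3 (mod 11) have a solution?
By Euler's criterion: 3^{5} ≡ 1 (mod 11). Since this equals 1, 3 is a QR.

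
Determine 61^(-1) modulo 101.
Since 101 is prime, by Fermat 61^(-1) ≡ 61^{99} ≡ 53 (mod 101). Verify: 61 × 53 = 3233 ≡ 1 (mod 101)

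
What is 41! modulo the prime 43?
(42)! = (41)! × (42) ≡ -1 (mod 43). So (41)! ≡ -1 × (42)^(-1) ≡ (-1)×(-1) = 1 (mod 43)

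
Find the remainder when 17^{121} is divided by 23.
By Fermat: 17^{22} ≡ 1 mod 23. 121 = 5×22 + 11. So 17^{121} ≡ 17^{11} ≡ 22 mod 23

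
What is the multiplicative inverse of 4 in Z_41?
Since 41 is prime, by Fermat 4^(-1) ≡ 4^{39} ≡ 31 mod 41. Verify: 4 × 31 = 124 ≡ 1 mod 41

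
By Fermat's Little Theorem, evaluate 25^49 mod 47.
By Fermat: 25^{46} ≡ 1 mod 47. So 25^{49} = 25^{46} · 25^{3} ≡ 25^{3} ≡ 21 mod 47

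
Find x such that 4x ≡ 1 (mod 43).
Since 43 is prime, by Fermat 4^(-1) ≡ 4^{41} ≡ 11 (mod 43). Verify: 4 × 11 = 44 ≡ 1 (mod 43)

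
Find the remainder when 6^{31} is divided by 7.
By Fermat: 6^{6} ≡ 1 (mod 7). 31 = 5×6 + 1. So 6^{31} ≡ 6^{1} ≡ 6 (mod 7)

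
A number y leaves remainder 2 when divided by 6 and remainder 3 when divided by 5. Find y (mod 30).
M = 6 × 5 = 30. M₁ = 5, y₁ ≡ 5 (mod 6). M₂ = 6, y₂ ≡ 1 (mod 5). y = 2×5×5 + 3×6×1 ≡ 8 (mod 30)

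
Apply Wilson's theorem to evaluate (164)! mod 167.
(166)! = (164)! × (165) × (166) ≡ -1 (mod 167). So (164)! ≡ -1 × [(166)(165)]^(-1) ≡ 83 (mod 167)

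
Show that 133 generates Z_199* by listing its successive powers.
133^1, 133^2, ..., 133^{198} mod 199: [133, 177, 59, 86, 95, 98, 99, 33, 11, 70, 156, 52, 150, 50, 83, 94, 164, 121, 173, 124, 174, 58, 152, 117, 39, 13, 137, 112, 170, 123, 41, 80, 93, 31, 143, 114, 38, 79, 159, 53, 84, 28, 142, 180, 60, 20, 73, 157, 185, 128, 109, 169, 189, 63, 21, 7, 135, 45, 15, 5, 68, 89, 96, 32, 77, 92, 97, 165, 55, 151, 183, 61, 153, 51, 17, 72, 24, 8, 69, 23, 74, 91, 163, 187, 195, 65, 88, 162, 54, 18, 6, 2, 67, 155, 118, 172, 190, 196, 198, 66, 22, 140, 113, 104, 101, 100, 166, 188, 129, 43, 147, 49, 149, 116, 105, 35, 78, 26, 75, 25, 141, 47, 82, 160, 186, 62, 87, 29, 76, 158, 119, 106, 168, 56, 85, 161, 120, 40, 146, 115, 171, 57, 19, 139, 179, 126, 42, 14, 71, 90, 30, 10, 136, 178, 192, 64, 154, 184, 194, 131, 110, 103, 167, 122, 107, 102, 34, 144, 48, 16, 138, 46, 148, 182, 127, 175, 191, 130, 176, 125, 108, 36, 12, 4, 134, 111, 37, 145, 181, 193, 197, 132, 44, 81, 27, 9, 3, 1]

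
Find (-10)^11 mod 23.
By repeated squaring mod 23: (-10)^{1}≡13, (-10)^{2}≡8, (-10)^{4}≡18, (-10)^{8}≡2. Then (-10)^{11} = (-10)^{8+2+1} ≡ 2 × 8 × 13 ≡ 1 mod 23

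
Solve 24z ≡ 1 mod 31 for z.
Since 31 is prime, by Fermat 24^(-1) ≡ 24^{29} ≡ 22 mod 31. Verify: 24 × 22 = 528 ≡ 1 mod 31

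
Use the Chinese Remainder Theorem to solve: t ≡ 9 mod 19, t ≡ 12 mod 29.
M = 19 × 29 = 551. M₁ = 29, y₁ ≡ 2 mod 19. M₂ = 19, y₂ ≡ 26 mod 29. t = 9×29×2 + 12×19×26 ≡ 389 mod 551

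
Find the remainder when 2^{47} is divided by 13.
By Fermat: 2^{12} ≡ 1 (mod 13). 47 = 3×12 + 11. So 2^{47} ≡ 2^{11} ≡ 7 (mod 13)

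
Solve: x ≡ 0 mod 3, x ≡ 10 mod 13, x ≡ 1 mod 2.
M = 3 × 13 × 2 = 78. M₁ = 26, y₁ ≡ 2 mod 3. M₂ = 6, y₂ ≡ 11 mod 13. M₃ = 39, y₃ ≡ 1 mod 2. x = 0×26×2 + 10×6×11 + 1×39×1 ≡ 75 mod 78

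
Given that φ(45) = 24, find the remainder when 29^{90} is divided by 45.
By Euler: 29^{24} ≡ 1 mod 45 since gcd(29, 45) = 1. 90 = 3×24 + 18. So 29^{90} ≡ 29^{18} ≡ 1 mod 45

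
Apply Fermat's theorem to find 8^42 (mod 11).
By Fermat: 8^{10} ≡ 1 (mod 11). 42 = 4×10 + 2. So 8^{42} ≡ 8^{2} ≡ 9 (mod 11)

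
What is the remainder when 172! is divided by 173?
By Wilson's theorem, (172)! ≡ -1 ≡ 172 (mod 173)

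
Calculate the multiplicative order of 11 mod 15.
Powers of 11 mod 15: 11^1≡11, 11^2≡1. So the order of 11 is 2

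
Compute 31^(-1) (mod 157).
Since 157 is prime, by Fermat 31^(-1) ≡ 31^{155} ≡ 76 (mod 157). Verify: 31 × 76 = 2356 ≡ 1 (mod 157)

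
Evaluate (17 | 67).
(17/67) = 17^{33} mod 67 = 1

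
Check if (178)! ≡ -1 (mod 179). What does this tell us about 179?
(178)! mod 179 = 178. Since this equals -1 (mod 179), Wilson confirms 179 is prime.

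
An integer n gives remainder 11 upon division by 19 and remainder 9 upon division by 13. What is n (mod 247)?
M = 19 × 13 = 247. M₁ = 13, y₁ ≡ 3 (mod 19). M₂ = 19, y₂ ≡ 11 (mod 13). n = 11×13×3 + 9×19×11 ≡ 87 (mod 247)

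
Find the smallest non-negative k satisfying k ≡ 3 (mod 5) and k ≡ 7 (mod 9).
M = 5 × 9 = 45. M₁ = 9, y₁ ≡ 4 (mod 5). M₂ = 5, y₂ ≡ 2 (mod 9). k = 3×9×4 + 7×5×2 ≡ 43 (mod 45)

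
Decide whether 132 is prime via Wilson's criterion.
(131)! mod 132 = 0. Since 0 ≢ -1 mod 132, 132 is not prime.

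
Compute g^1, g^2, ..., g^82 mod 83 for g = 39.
39^1, 39^2, ..., 39^{82} mod 83: [39, 27, 57, 65, 45, 12, 53, 75, 20, 33, 42, 61, 55, 70, 74, 64, 6, 68, 79, 10, 58, 21, 72, 69, 35, 37, 32, 3, 34, 81, 5, 29, 52, 36, 76, 59, 60, 16, 43, 17, 82, 44, 56, 26, 18, 38, 71, 30, 8, 63, 50, 41, 22, 28, 13, 9, 19, 77, 15, 4, 73, 25, 62, 11, 14, 48, 46, 51, 80, 49, 2, 78, 54, 31, 47, 7, 24, 23, 67, 40, 66, 1]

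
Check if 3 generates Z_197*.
ord_197(3) divides 196. For each prime q|196: 3^{98}≡196, 3^{28}≡36, none ≡ 1. So 3 has order 196 and is a primitive root mod 197.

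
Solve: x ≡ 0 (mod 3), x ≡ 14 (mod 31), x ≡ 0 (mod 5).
M = 3 × 31 × 5 = 465. M₁ = 155, y₁ ≡ 2 (mod 3). M₂ = 15, y₂ ≡ 29 (mod 31). M₃ = 93, y₃ ≡ 2 (mod 5). x = 0×155×2 + 14×15×29 + 0×93×2 ≡ 45 (mod 465)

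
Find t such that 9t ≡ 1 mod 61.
Since 61 is prime, by Fermat 9^(-1) ≡ 9^{59} ≡ 34 mod 61. Verify: 9 × 34 = 306 ≡ 1 mod 61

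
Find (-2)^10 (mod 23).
By repeated squaring (mod 23): (-2)^{1}≡21, (-2)^{2}≡4, (-2)^{4}≡16, (-2)^{8}≡3. Then (-2)^{10} = (-2)^{8+2} ≡ 3 × 4 ≡ 12 (mod 23)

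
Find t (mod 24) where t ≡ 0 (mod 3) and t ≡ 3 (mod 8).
M = 3 × 8 = 24. M₁ = 8, y₁ ≡ 2 (mod 3). M₂ = 3, y₂ ≡ 3 (mod 8). t = 0×8×2 + 3×3×3 ≡ 3 (mod 24)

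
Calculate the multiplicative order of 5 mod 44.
Powers of 5 mod 44: 5^1≡5, 5^2≡25, 5^3≡37, 5^4≡9, 5^5≡1. Order = 5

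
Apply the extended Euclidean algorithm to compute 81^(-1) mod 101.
Extended GCD: 81(5) + 101(-4) = 1. So 81^(-1) ≡ 5 (mod 101). Verify: 81 × 5 = 405 ≡ 1 (mod 101)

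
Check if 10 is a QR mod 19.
By Euler's criterion: 10^{9} ≡ 18 (mod 19). Since this equals -1 (≡ 18), 10 is not a QR.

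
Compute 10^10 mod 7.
Using Fermat: 10^{6} ≡ 1 mod 7. 10 ≡ 4 mod 6. So 10^{10} ≡ 10^{4} ≡ 4 mod 7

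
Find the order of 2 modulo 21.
Powers of 2 mod 21: 2^1≡2, 2^2≡4, 2^3≡8, 2^4≡16, 2^5≡11, 2^6≡1. So the order of 2 is 6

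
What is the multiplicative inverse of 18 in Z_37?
Since 37 is prime, by Fermat 18^(-1) ≡ 18^{35} ≡ 35 mod 37. Verify: 18 × 35 = 630 ≡ 1 mod 37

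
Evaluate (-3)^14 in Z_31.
By repeated squaring mod 31: (-3)^{1}≡28, (-3)^{2}≡9, (-3)^{4}≡19, (-3)^{8}≡20. Then (-3)^{14} = (-3)^{8+4+2} ≡ 20 × 19 × 9 ≡ 10 mod 31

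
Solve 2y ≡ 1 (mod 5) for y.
Since 5 is prime, by Fermat 2^(-1) ≡ 2^{3} ≡ 3 (mod 5). Verify: 2 × 3 = 6 ≡ 1 (mod 5)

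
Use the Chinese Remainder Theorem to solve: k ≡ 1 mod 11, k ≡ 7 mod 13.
M = 11 × 13 = 143. M₁ = 13, y₁ ≡ 6 mod 11. M₂ = 11, y₂ ≡ 6 mod 13. k = 1×13×6 + 7×11×6 ≡ 111 mod 143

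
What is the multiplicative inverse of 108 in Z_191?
Since 191 is prime, by Fermat 108^(-1) ≡ 108^{189} ≡ 23 (mod 191). Verify: 108 × 23 = 2484 ≡ 1 (mod 191)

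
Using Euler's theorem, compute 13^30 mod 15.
By Euler: 13^{8} ≡ 1 (mod 15) since gcd(13, 15) = 1. 30 = 3×8 + 6. So 13^{30} ≡ 13^{6} ≡ 4 (mod 15)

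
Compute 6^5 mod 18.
By repeated squaring mod 18: 6^{1}≡6, 6^{2}≡0, 6^{4}≡0. Then 6^{5} = 6^{4+1} ≡ 0 × 6 ≡ 0 mod 18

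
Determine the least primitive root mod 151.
g = 6. For each prime q|150: 6^{75}≡150, 6^{50}≡32, 6^{30}≡59, none ≡ 1, so ord_151(6) = 150 and 6 is a primitive root.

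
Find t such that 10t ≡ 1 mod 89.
Since 89 is prime, by Fermat 10^(-1) ≡ 10^{87} ≡ 9 mod 89. Verify: 10 × 9 = 90 ≡ 1 mod 89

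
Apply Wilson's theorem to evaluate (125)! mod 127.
(126)! = (125)! × (126) ≡ -1 mod 127. So (125)! ≡ -1 × (126)^(-1) ≡ (-1)×(-1) = 1 mod 127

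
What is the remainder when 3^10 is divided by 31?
By repeated squaring mod 31: 3^{1}≡3, 3^{2}≡9, 3^{4}≡19, 3^{8}≡20. Then 3^{10} = 3^{8+2} ≡ 20 × 9 ≡ 25 mod 31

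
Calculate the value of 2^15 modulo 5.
Using Fermat: 2^{4} ≡ 1 (mod 5). 15 ≡ 3 (mod 4). So 2^{15} ≡ 2^{3} ≡ 3 (mod 5)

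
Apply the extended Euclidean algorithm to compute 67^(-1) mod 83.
Extended GCD: 67(-26) + 83(21) = 1. So 67^(-1) ≡ -26 ≡ 57 (mod 83). Verify: 67 × 57 = 3819 ≡ 1 (mod 83)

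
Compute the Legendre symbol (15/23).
(15/23) = 15^{11} mod 23 = -1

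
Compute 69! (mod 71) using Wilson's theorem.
(70)! = (69)! × (70) ≡ -1 (mod 71). So (69)! ≡ -1 × (70)^(-1) ≡ (-1)×(-1) = 1 (mod 71)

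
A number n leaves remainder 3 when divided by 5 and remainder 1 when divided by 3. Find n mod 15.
M = 5 × 3 = 15. M₁ = 3, y₁ ≡ 2 mod 5. M₂ = 5, y₂ ≡ 2 mod 3. n = 3×3×2 + 1×5×2 ≡ 13 mod 15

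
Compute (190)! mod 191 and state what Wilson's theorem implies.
(190)! mod 191 = 190. Since this equals -1 (mod 191), Wilson confirms 191 is prime.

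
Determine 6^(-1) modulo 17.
Since 17 is prime, by Fermat 6^(-1) ≡ 6^{15} ≡ 3 mod 17. Verify: 6 × 3 = 18 ≡ 1 mod 17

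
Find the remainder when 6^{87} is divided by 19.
By Fermat: 6^{18} ≡ 1 mod 19. 87 = 4×18 + 15. So 6^{87} ≡ 6^{15} ≡ 11 mod 19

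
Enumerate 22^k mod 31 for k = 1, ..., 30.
22^1, 22^2, ..., 22^{30} mod 31: [22, 19, 15, 20, 6, 8, 21, 28, 27, 5, 17, 2, 13, 7, 30, 9, 12, 16, 11, 25, 23, 10, 3, 4, 26, 14, 29, 18, 24, 1]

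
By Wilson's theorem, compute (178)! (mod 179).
By Wilson's theorem, (178)! ≡ -1 ≡ 178 (mod 179)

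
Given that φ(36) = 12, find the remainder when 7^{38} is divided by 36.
By Euler: 7^{12} ≡ 1 mod 36 since gcd(7, 36) = 1. 38 = 3×12 + 2. So 7^{38} ≡ 7^{2} ≡ 13 mod 36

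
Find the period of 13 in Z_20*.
Powers of 13 mod 20: 13^1≡13, 13^2≡9, 13^3≡17, 13^4≡1. So the order of 13 is 4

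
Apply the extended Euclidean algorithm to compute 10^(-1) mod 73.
Extended GCD: 10(22) + 73(-3) = 1. So 10^(-1) ≡ 22 (mod 73). Verify: 10 × 22 = 220 ≡ 1 (mod 73)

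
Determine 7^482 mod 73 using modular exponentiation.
Using Fermat: 7^{72} ≡ 1 (mod 73). 482 ≡ 50 (mod 72). So 7^{482} ≡ 7^{50} ≡ 49 (mod 73)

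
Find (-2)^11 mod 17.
By repeated squaring mod 17: (-2)^{1}≡15, (-2)^{2}≡4, (-2)^{4}≡16, (-2)^{8}≡1. Then (-2)^{11} = (-2)^{8+2+1} ≡ 1 × 4 × 15 ≡ 9 mod 17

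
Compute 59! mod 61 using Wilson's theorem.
(60)! = (59)! × (60) ≡ -1 mod 61. So (59)! ≡ -1 × (60)^(-1) ≡ (-1)×(-1) = 1 mod 61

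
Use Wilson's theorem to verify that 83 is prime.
(82)! mod 83 = 82. Since this equals -1 mod 83, Wilson confirms 83 is prime.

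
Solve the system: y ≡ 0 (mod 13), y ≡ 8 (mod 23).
M = 13 × 23 = 299. M₁ = 23, y₁ ≡ 4 (mod 13). M₂ = 13, y₂ ≡ 16 (mod 23). y = 0×23×4 + 8×13×16 ≡ 169 (mod 299)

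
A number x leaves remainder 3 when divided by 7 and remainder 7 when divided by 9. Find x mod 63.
M = 7 × 9 = 63. M₁ = 9, y₁ ≡ 4 mod 7. M₂ = 7, y₂ ≡ 4 mod 9. x = 3×9×4 + 7×7×4 ≡ 52 mod 63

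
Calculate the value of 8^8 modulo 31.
By repeated squaring (mod 31): 8^{1}≡8, 8^{2}≡2, 8^{4}≡4, 8^{8}≡16. So 8^{8} ≡ 16 (mod 31)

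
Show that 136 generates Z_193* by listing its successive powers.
136^1, 136^2, ..., 136^{192} mod 193: [136, 161, 87, 59, 111, 42, 115, 7, 180, 162, 30, 27, 5, 101, 33, 49, 102, 169, 17, 189, 35, 128, 38, 150, 135, 25, 119, 165, 52, 124, 73, 85, 173, 175, 61, 190, 171, 96, 125, 16, 53, 67, 41, 172, 39, 93, 103, 112, 178, 83, 94, 46, 80, 72, 142, 12, 88, 2, 79, 129, 174, 118, 29, 84, 37, 14, 167, 131, 60, 54, 10, 9, 66, 98, 11, 145, 34, 185, 70, 63, 76, 107, 77, 50, 45, 137, 104, 55, 146, 170, 153, 157, 122, 187, 149, 192, 57, 32, 106, 134, 82, 151, 78, 186, 13, 31, 163, 166, 188, 92, 160, 144, 91, 24, 176, 4, 158, 65, 155, 43, 58, 168, 74, 28, 141, 69, 120, 108, 20, 18, 132, 3, 22, 97, 68, 177, 140, 126, 152, 21, 154, 100, 90, 81, 15, 110, 99, 147, 113, 121, 51, 181, 105, 191, 114, 64, 19, 75, 164, 109, 156, 179, 26, 62, 133, 139, 183, 184, 127, 95, 182, 48, 159, 8, 123, 130, 117, 86, 116, 143, 148, 56, 89, 138, 47, 23, 40, 36, 71, 6, 44, 1]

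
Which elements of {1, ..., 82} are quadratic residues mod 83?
Squares in Z_83*: {1, 3, 4, 7, 9, 10, 11, 12, 16, 17, 21, 23, 25, 26, 27, 28, 29, 30, 31, 33, 36, 37, 38, 40, 41, 44, 48, 49, 51, 59, 61, 63, 64, 65, 68, 69, 70, 75, 77, 78, 81}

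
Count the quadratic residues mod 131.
Exactly half the non-zero residues mod a prime are QRs: (131-1)/2 = 65.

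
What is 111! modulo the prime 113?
(112)! = (111)! × (112) ≡ -1 (mod 113). So (111)! ≡ -1 × (112)^(-1) ≡ (-1)×(-1) = 1 (mod 113)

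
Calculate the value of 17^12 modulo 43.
By repeated squaring mod 43: 17^{1}≡17, 17^{2}≡31, 17^{4}≡15, 17^{8}≡10. Then 17^{12} = 17^{8+4} ≡ 10 × 15 ≡ 21 mod 43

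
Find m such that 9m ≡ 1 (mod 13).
Since 13 is prime, by Fermat 9^(-1) ≡ 9^{11} ≡ 3 (mod 13). Verify: 9 × 3 = 27 ≡ 1 (mod 13)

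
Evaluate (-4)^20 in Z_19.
Using Fermat: (-4)^{18} ≡ 1 (mod 19). 20 ≡ 2 (mod 18). So (-4)^{20} ≡ (-4)^{2} ≡ 16 (mod 19)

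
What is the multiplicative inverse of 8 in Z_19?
Since 19 is prime, by Fermat 8^(-1) ≡ 8^{17} ≡ 12 (mod 19). Verify: 8 × 12 = 96 ≡ 1 (mod 19)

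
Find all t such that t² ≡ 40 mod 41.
The square roots of 40 mod 41 are 32 and 9. Verify: 32² = 1024 ≡ 40 mod 41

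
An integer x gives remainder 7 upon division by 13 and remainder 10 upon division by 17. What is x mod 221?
M = 13 × 17 = 221. M₁ = 17, y₁ ≡ 10 mod 13. M₂ = 13, y₂ ≡ 4 mod 17. x = 7×17×10 + 10×13×4 ≡ 163 mod 221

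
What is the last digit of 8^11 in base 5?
Using Fermat: 8^{4} ≡ 1 mod 5. 11 ≡ 3 mod 4. So 8^{11} ≡ 8^{3} ≡ 2 mod 5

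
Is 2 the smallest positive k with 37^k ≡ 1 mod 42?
Powers of 37 mod 42: 37^1≡37, 37^2≡25, 37^3≡1. 37^2≡25≢1, so ord ≠ 2. No, the actual order is 3.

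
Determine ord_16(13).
Powers of 13 mod 16: 13^1≡13, 13^2≡9, 13^3≡5, 13^4≡1. Order = 4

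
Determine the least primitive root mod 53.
g = 2. For each prime q|52: 2^{26}≡52, 2^{4}≡16, none ≡ 1, so ord_53(2) = 52 and 2 is a primitive root.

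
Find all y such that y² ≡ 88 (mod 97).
The square roots of 88 mod 97 are 66 and 31. Verify: 66² = 4356 ≡ 88 (mod 97)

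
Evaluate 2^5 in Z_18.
By repeated squaring mod 18: 2^{1}≡2, 2^{2}≡4, 2^{4}≡16. Then 2^{5} = 2^{4+1} ≡ 16 × 2 ≡ 14 mod 18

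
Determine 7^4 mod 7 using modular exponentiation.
7^{4} = 2401 ≡ 0 (mod 7)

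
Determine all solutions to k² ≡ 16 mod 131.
The square roots of 16 mod 131 are 4 and 127. Verify: 4² = 16 ≡ 16 mod 131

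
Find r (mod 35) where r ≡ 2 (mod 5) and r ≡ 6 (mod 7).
M = 5 × 7 = 35. M₁ = 7, y₁ ≡ 3 (mod 5). M₂ = 5, y₂ ≡ 3 (mod 7). r = 2×7×3 + 6×5×3 ≡ 27 (mod 35)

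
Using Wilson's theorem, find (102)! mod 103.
By Wilson's theorem, (102)! ≡ -1 ≡ 102 mod 103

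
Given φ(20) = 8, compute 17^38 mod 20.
By Euler: 17^{8} ≡ 1 mod 20 since gcd(17, 20) = 1. 38 = 4×8 + 6. So 17^{38} ≡ 17^{6} ≡ 9 mod 20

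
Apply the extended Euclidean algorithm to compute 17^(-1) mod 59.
Extended GCD: 17(7) + 59(-2) = 1. So 17^(-1) ≡ 7 mod 59. Verify: 17 × 7 = 119 ≡ 1 mod 59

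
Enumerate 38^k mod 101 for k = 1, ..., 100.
38^1, 38^2, ..., 38^{100} mod 101: [38, 30, 29, 92, 62, 33, 42, 81, 48, 6, 26, 79, 73, 47, 69, 97, 50, 82, 86, 36, 55, 70, 34, 80, 10, 77, 98, 88, 11, 14, 27, 16, 2, 76, 60, 58, 83, 23, 66, 84, 61, 96, 12, 52, 57, 45, 94, 37, 93, 100, 63, 71, 72, 9, 39, 68, 59, 20, 53, 95, 75, 22, 28, 54, 32, 4, 51, 19, 15, 65, 46, 31, 67, 21, 91, 24, 3, 13, 90, 87, 74, 85, 99, 25, 41, 43, 18, 78, 35, 17, 40, 5, 89, 49, 44, 56, 7, 64, 8, 1]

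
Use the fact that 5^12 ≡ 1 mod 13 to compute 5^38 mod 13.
By Fermat: 5^{12} ≡ 1 mod 13. 38 = 3×12 + 2. So 5^{38} ≡ 5^{2} ≡ 12 mod 13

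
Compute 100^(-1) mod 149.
Since 149 is prime, by Fermat 100^(-1) ≡ 100^{147} ≡ 76 mod 149. Verify: 100 × 76 = 7600 ≡ 1 mod 149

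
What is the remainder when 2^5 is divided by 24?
By repeated squaring (mod 24): 2^{1}≡2, 2^{2}≡4, 2^{4}≡16. Then 2^{5} = 2^{4+1} ≡ 16 × 2 ≡ 8 (mod 24)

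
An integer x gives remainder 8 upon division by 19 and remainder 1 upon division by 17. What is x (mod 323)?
M = 19 × 17 = 323. M₁ = 17, y₁ ≡ 9 (mod 19). M₂ = 19, y₂ ≡ 9 (mod 17). x = 8×17×9 + 1×19×9 ≡ 103 (mod 323)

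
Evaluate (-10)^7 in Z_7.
Using Fermat: (-10)^{6} ≡ 1 (mod 7). 7 ≡ 1 (mod 6). So (-10)^{7} ≡ (-10)^{1} ≡ 4 (mod 7)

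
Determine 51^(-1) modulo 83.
Since 83 is prime, by Fermat 51^(-1) ≡ 51^{81} ≡ 70 mod 83. Verify: 51 × 70 = 3570 ≡ 1 mod 83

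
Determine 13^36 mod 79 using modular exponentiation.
By repeated squaring (mod 79): 13^{1}≡13, 13^{2}≡11, 13^{4}≡42, 13^{8}≡26, 13^{16}≡44, 13^{32}≡40. Then 13^{36} = 13^{32+4} ≡ 40 × 42 ≡ 21 (mod 79)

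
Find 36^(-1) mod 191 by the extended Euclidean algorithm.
Extended GCD: 36(69) + 191(-13) = 1. So 36^(-1) ≡ 69 mod 191. Verify: 36 × 69 = 2484 ≡ 1 mod 191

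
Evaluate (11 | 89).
(11/89) = 11^{44} mod 89 = 1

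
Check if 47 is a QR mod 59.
By Euler's criterion: 47^{29} ≡ 58 (mod 59). Since this equals -1 (≡ 58), 47 is not a QR.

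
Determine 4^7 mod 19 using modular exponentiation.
By repeated squaring mod 19: 4^{1}≡4, 4^{2}≡16, 4^{4}≡9. Then 4^{7} = 4^{4+2+1} ≡ 9 × 16 × 4 ≡ 6 mod 19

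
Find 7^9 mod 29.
By repeated squaring mod 29: 7^{1}≡7, 7^{2}≡20, 7^{4}≡23, 7^{8}≡7. Then 7^{9} = 7^{8+1} ≡ 7 × 7 ≡ 20 mod 29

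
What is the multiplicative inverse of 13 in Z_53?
Since 53 is prime, by Fermat 13^(-1) ≡ 13^{51} ≡ 49 (mod 53). Verify: 13 × 49 = 637 ≡ 1 (mod 53)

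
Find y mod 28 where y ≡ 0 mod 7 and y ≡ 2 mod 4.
M = 7 × 4 = 28. M₁ = 4, y₁ ≡ 2 mod 7. M₂ = 7, y₂ ≡ 3 mod 4. y = 0×4×2 + 2×7×3 ≡ 14 mod 28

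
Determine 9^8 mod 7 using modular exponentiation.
Using Fermat: 9^{6} ≡ 1 mod 7. 8 ≡ 2 mod 6. So 9^{8} ≡ 9^{2} ≡ 4 mod 7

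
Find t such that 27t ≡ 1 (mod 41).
Since 41 is prime, by Fermat 27^(-1) ≡ 27^{39} ≡ 38 (mod 41). Verify: 27 × 38 = 1026 ≡ 1 (mod 41)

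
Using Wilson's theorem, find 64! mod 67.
(66)! = (64)! × (65) × (66) ≡ -1 (mod 67). So (64)! ≡ -1 × [(66)(65)]^(-1) ≡ 33 (mod 67)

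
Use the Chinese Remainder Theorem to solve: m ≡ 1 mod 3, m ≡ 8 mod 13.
M = 3 × 13 = 39. M₁ = 13, y₁ ≡ 1 mod 3. M₂ = 3, y₂ ≡ 9 mod 13. m = 1×13×1 + 8×3×9 ≡ 34 mod 39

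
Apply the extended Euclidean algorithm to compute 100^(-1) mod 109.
Extended GCD: 100(12) + 109(-11) = 1. So 100^(-1) ≡ 12 mod 109. Verify: 100 × 12 = 1200 ≡ 1 mod 109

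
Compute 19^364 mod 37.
Using Fermat: 19^{36} ≡ 1 (mod 37). 364 ≡ 4 (mod 36). So 19^{364} ≡ 19^{4} ≡ 7 (mod 37)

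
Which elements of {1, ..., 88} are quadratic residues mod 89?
QRs mod 89: {1, 2, 4, 5, 8, 9, 10, 11, 16, 17, 18, 20, 21, 22, 25, 32, 34, 36, 39, 40, 42, 44, 45, 47, 49, 50, 53, 55, 57, 64, 67, 68, 69, 71, 72, 73, 78, 79, 80, 81, 84, 85, 87, 88}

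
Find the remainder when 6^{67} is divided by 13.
By Fermat: 6^{12} ≡ 1 (mod 13). 67 = 5×12 + 7. So 6^{67} ≡ 6^{7} ≡ 7 (mod 13)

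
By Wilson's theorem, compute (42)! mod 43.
By Wilson's theorem, (42)! ≡ -1 ≡ 42 mod 43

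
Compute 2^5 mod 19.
By repeated squaring (mod 19): 2^{1}≡2, 2^{2}≡4, 2^{4}≡16. Then 2^{5} = 2^{4+1} ≡ 16 × 2 ≡ 13 (mod 19)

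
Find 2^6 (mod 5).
Using Fermat: 2^{4} ≡ 1 (mod 5). 6 ≡ 2 (mod 4). So 2^{6} ≡ 2^{2} ≡ 4 (mod 5)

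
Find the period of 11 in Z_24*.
Powers of 11 mod 24: 11^1≡11, 11^2≡1. So the order of 11 is 2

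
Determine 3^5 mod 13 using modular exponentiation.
By repeated squaring (mod 13): 3^{1}≡3, 3^{2}≡9, 3^{4}≡3. Then 3^{5} = 3^{4+1} ≡ 3 × 3 ≡ 9 (mod 13)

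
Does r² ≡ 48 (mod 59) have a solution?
By Euler's criterion: 48^{29} ≡ 1 (mod 59). Since this equals 1, 48 is a QR.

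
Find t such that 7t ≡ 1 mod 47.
Since 47 is prime, by Fermat 7^(-1) ≡ 7^{45} ≡ 27 mod 47. Verify: 7 × 27 = 189 ≡ 1 mod 47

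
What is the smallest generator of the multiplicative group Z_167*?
g = 5. For each prime q|166: 5^{83}≡166, 5^{2}≡25, none ≡ 1, so ord_167(5) = 166 and 5 is a primitive root.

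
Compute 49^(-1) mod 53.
Since 53 is prime, by Fermat 49^(-1) ≡ 49^{51} ≡ 13 mod 53. Verify: 49 × 13 = 637 ≡ 1 mod 53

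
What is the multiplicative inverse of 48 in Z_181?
Since 181 is prime, by Fermat 48^(-1) ≡ 48^{179} ≡ 132 (mod 181). Verify: 48 × 132 = 6336 ≡ 1 (mod 181)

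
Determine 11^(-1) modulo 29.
Since 29 is prime, by Fermat 11^(-1) ≡ 11^{27} ≡ 8 (mod 29). Verify: 11 × 8 = 88 ≡ 1 (mod 29)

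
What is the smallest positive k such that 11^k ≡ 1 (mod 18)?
Powers of 11 mod 18: 11^1≡11, 11^2≡13, 11^3≡17, 11^4≡7, 11^5≡5, 11^6≡1. ord_18(11) = 6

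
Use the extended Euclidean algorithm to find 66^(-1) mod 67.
Extended GCD: 66(-1) + 67(1) = 1. So 66^(-1) ≡ -1 ≡ 66 (mod 67). Verify: 66 × 66 = 4356 ≡ 1 (mod 67)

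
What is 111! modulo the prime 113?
(112)! = (111)! × (112) ≡ -1 mod 113. So (111)! ≡ -1 × (112)^(-1) ≡ (-1)×(-1) = 1 mod 113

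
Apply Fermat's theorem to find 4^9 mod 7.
By Fermat: 4^{6} ≡ 1 mod 7. So 4^{9} = 4^{6} · 4^{3} ≡ 4^{3} ≡ 1 mod 7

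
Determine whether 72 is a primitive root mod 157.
ord_157(72) divides 156. For each prime q|156: 72^{78}≡156, 72^{52}≡144, 72^{12}≡101, none ≡ 1. So 72 has order 156 and is a primitive root mod 157.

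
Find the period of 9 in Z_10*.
Powers of 9 mod 10: 9^1≡9, 9^2≡1. So the order of 9 is 2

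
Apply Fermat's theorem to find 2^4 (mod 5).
By Fermat's Little Theorem, 2^{4} ≡ 1 (mod 5) since 5 is prime and gcd(2, 5) = 1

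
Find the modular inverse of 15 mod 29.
Since 29 is prime, by Fermat 15^(-1) ≡ 15^{27} ≡ 2 mod 29. Verify: 15 × 2 = 30 ≡ 1 mod 29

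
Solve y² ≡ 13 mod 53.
The square roots of 13 mod 53 are 15 and 38. Verify: 15² = 225 ≡ 13 mod 53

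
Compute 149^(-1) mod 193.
Since 193 is prime, by Fermat 149^(-1) ≡ 149^{191} ≡ 57 mod 193. Verify: 149 × 57 = 8493 ≡ 1 mod 193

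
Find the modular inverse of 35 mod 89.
Since 89 is prime, by Fermat 35^(-1) ≡ 35^{87} ≡ 28 mod 89. Verify: 35 × 28 = 980 ≡ 1 mod 89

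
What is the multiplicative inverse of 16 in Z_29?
Since 29 is prime, by Fermat 16^(-1) ≡ 16^{27} ≡ 20 (mod 29). Verify: 16 × 20 = 320 ≡ 1 (mod 29)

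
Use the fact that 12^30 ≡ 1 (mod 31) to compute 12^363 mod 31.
By Fermat: 12^{30} ≡ 1 (mod 31). 363 ≡ 3 (mod 30). So 12^{363} ≡ 12^{3} ≡ 23 (mod 31)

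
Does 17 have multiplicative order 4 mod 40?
Powers of 17 mod 40: 17^1≡17, 17^2≡9, 17^3≡33, 17^4≡1. First k with 17^k≡1 is k=4. Yes, ord_40(17) = 4.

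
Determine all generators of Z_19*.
There are φ(18) = 6 primitive roots mod 19: {2, 3, 10, 13, 14, 15}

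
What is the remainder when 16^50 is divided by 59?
By repeated squaring mod 59: 16^{1}≡16, 16^{2}≡20, 16^{4}≡46, 16^{8}≡51, 16^{16}≡5, 16^{32}≡25. Then 16^{50} = 16^{32+16+2} ≡ 25 × 5 × 20 ≡ 22 mod 59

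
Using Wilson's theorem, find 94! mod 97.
(96)! = (94)! × (95) × (96) ≡ -1 mod 97. So (94)! ≡ -1 × [(96)(95)]^(-1) ≡ 48 mod 97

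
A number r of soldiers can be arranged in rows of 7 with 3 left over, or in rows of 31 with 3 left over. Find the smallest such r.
M = 7 × 31 = 217. M₁ = 31, y₁ ≡ 5 (mod 7). M₂ = 7, y₂ ≡ 9 (mod 31). r = 3×31×5 + 3×7×9 ≡ 3 (mod 217)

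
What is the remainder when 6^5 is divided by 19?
By repeated squaring mod 19: 6^{1}≡6, 6^{2}≡17, 6^{4}≡4. Then 6^{5} = 6^{4+1} ≡ 4 × 6 ≡ 5 mod 19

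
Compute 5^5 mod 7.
By repeated squaring mod 7: 5^{1}≡5, 5^{2}≡4, 5^{4}≡2. Then 5^{5} = 5^{4+1} ≡ 2 × 5 ≡ 3 mod 7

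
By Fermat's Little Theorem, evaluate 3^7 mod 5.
By Fermat: 3^{4} ≡ 1 (mod 5). So 3^{7} = 3^{4} · 3^{3} ≡ 3^{3} ≡ 2 (mod 5)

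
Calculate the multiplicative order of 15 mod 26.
Powers of 15 mod 26: 15^1≡15, 15^2≡17, 15^3≡21, 15^4≡3, 15^5≡19, 15^6≡25, 15^7≡11, 15^8≡9, 15^9≡5, 15^10≡23, 15^11≡7, 15^12≡1. So the order of 15 is 12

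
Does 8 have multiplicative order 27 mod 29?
Powers of 8 mod 29: 8^1≡8, 8^2≡6, 8^3≡19, 8^4≡7, 8^5≡27, 8^6≡13, 8^7≡17, 8^8≡20, 8^9≡15, 8^10≡4, 8^11≡3, 8^12≡24, 8^13≡18, 8^14≡28, 8^15≡21, 8^16≡23, 8^17≡10, 8^18≡22, 8^19≡2, 8^20≡16, 8^21≡12, 8^22≡9, 8^23≡14, 8^24≡25, 8^25≡26, 8^26≡5, 8^27≡11, 8^28≡1. 8^27≡11≢1, so ord ≠ 27. No, the actual order is 28.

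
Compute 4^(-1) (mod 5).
Since 5 is prime, by Fermat 4^(-1) ≡ 4^{3} ≡ 4 (mod 5). Verify: 4 × 4 = 16 ≡ 1 (mod 5)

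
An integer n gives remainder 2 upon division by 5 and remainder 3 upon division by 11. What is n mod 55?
M = 5 × 11 = 55. M₁ = 11, y₁ ≡ 1 mod 5. M₂ = 5, y₂ ≡ 9 mod 11. n = 2×11×1 + 3×5×9 ≡ 47 mod 55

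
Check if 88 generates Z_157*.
ord_157(88) divides 156. For each prime q|156: 88^{78}≡156, 88^{52}≡12, 88^{12}≡39, none ≡ 1. So 88 has order 156 and is a primitive root mod 157.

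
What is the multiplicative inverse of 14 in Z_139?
Since 139 is prime, by Fermat 14^(-1) ≡ 14^{137} ≡ 10 (mod 139). Verify: 14 × 10 = 140 ≡ 1 (mod 139)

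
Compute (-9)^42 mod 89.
By repeated squaring mod 89: (-9)^{1}≡80, (-9)^{2}≡81, (-9)^{4}≡64, (-9)^{8}≡2, (-9)^{16}≡4, (-9)^{32}≡16. Then (-9)^{42} = (-9)^{32+8+2} ≡ 16 × 2 × 81 ≡ 11 mod 89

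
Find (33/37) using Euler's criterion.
(33/37) = 33^{18} mod 37 = 1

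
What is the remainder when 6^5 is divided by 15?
By repeated squaring mod 15: 6^{1}≡6, 6^{2}≡6, 6^{4}≡6. Then 6^{5} = 6^{4+1} ≡ 6 × 6 ≡ 6 mod 15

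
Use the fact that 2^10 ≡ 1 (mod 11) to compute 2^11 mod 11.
By Fermat: 2^{10} ≡ 1 (mod 11). So 2^{11} = 2^{10} · 2^{1} ≡ 2^{1} ≡ 2 (mod 11)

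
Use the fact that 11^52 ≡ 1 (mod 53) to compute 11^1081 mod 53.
By Fermat: 11^{52} ≡ 1 (mod 53). 1081 ≡ 41 (mod 52). So 11^{1081} ≡ 11^{41} ≡ 38 (mod 53)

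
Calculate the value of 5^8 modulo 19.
By repeated squaring mod 19: 5^{1}≡5, 5^{2}≡6, 5^{4}≡17, 5^{8}≡4. So 5^{8} ≡ 4 mod 19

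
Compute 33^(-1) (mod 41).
Since 41 is prime, by Fermat 33^(-1) ≡ 33^{39} ≡ 5 (mod 41). Verify: 33 × 5 = 165 ≡ 1 (mod 41)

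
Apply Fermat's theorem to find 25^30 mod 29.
By Fermat: 25^{28} ≡ 1 mod 29. So 25^{30} = 25^{28} · 25^{2} ≡ 25^{2} ≡ 16 mod 29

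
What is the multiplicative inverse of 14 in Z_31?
Since 31 is prime, by Fermat 14^(-1) ≡ 14^{29} ≡ 20 mod 31. Verify: 14 × 20 = 280 ≡ 1 mod 31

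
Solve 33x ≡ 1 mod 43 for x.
Since 43 is prime, by Fermat 33^(-1) ≡ 33^{41} ≡ 30 mod 43. Verify: 33 × 30 = 990 ≡ 1 mod 43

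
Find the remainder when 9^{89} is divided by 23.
By Fermat: 9^{22} ≡ 1 mod 23. 89 = 4×22 + 1. So 9^{89} ≡ 9^{1} ≡ 9 mod 23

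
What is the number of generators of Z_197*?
Number of primitive roots mod 197 = φ(p-1) = φ(196) = 84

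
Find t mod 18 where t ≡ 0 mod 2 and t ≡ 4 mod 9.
M = 2 × 9 = 18. M₁ = 9, y₁ ≡ 1 mod 2. M₂ = 2, y₂ ≡ 5 mod 9. t = 0×9×1 + 4×2×5 ≡ 4 mod 18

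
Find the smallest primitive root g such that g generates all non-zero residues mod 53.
g = 2. Powers: [2, 4, 8, 16, 32, 11, 22, 44, 35, ...] generates all 52 non-zero residues.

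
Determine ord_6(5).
Powers of 5 mod 6: 5^1≡5, 5^2≡1. Order = 2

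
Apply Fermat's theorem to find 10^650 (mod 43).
By Fermat: 10^{42} ≡ 1 (mod 43). 650 ≡ 20 (mod 42). So 10^{650} ≡ 10^{20} ≡ 13 (mod 43)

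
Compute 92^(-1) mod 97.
Since 97 is prime, by Fermat 92^(-1) ≡ 92^{95} ≡ 58 mod 97. Verify: 92 × 58 = 5336 ≡ 1 mod 97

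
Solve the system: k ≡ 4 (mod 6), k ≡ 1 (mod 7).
M = 6 × 7 = 42. M₁ = 7, y₁ ≡ 1 (mod 6). M₂ = 6, y₂ ≡ 6 (mod 7). k = 4×7×1 + 1×6×6 ≡ 22 (mod 42)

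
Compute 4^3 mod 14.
4^{3} = 64 ≡ 8 mod 14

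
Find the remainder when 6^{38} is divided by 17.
By Fermat: 6^{16} ≡ 1 mod 17. 38 = 2×16 + 6. So 6^{38} ≡ 6^{6} ≡ 8 mod 17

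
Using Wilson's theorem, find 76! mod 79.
(78)! = (76)! × (77) × (78) ≡ -1 mod 79. So (76)! ≡ -1 × [(78)(77)]^(-1) ≡ 39 mod 79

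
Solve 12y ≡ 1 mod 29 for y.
Since 29 is prime, by Fermat 12^(-1) ≡ 12^{27} ≡ 17 mod 29. Verify: 12 × 17 = 204 ≡ 1 mod 29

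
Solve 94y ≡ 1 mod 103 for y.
Since 103 is prime, by Fermat 94^(-1) ≡ 94^{101} ≡ 80 mod 103. Verify: 94 × 80 = 7520 ≡ 1 mod 103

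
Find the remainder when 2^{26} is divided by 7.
By Fermat: 2^{6} ≡ 1 mod 7. 26 = 4×6 + 2. So 2^{26} ≡ 2^{2} ≡ 4 mod 7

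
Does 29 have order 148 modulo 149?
29^{37} ≡ 1 (mod 149) and 37 < 148, so ord_149(29) = 37 ≠ 148 and 29 is not a primitive root.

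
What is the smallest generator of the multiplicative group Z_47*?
g = 5. Powers: [5, 25, 31, 14, 23, 21, 11, 8, 40, ...] generates all 46 non-zero residues.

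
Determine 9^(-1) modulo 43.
Since 43 is prime, by Fermat 9^(-1) ≡ 9^{41} ≡ 24 mod 43. Verify: 9 × 24 = 216 ≡ 1 mod 43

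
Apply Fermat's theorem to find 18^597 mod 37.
By Fermat: 18^{36} ≡ 1 mod 37. 597 ≡ 21 mod 36. So 18^{597} ≡ 18^{21} ≡ 14 mod 37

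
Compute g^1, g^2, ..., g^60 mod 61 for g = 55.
55^1, 55^2, ..., 55^{60} mod 61: [55, 36, 28, 15, 32, 52, 54, 42, 53, 48, 17, 20, 2, 49, 11, 56, 30, 3, 43, 47, 23, 45, 35, 34, 40, 4, 37, 22, 51, 60, 6, 25, 33, 46, 29, 9, 7, 19, 8, 13, 44, 41, 59, 12, 50, 5, 31, 58, 18, 14, 38, 16, 26, 27, 21, 57, 24, 39, 10, 1]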